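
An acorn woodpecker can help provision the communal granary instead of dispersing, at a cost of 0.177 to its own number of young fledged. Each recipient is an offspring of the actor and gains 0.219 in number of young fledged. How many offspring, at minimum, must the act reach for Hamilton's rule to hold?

r to an offspring = 1/2 (one parent–offspring link: r = (1/2)^1 = 1/2).
Hamilton's rule: n·r·B > C  ⇒  n > C/(r·B) = 0.177/(0.5·0.219) = 1.616.
The smallest integer exceeding 1.616 is 2.

2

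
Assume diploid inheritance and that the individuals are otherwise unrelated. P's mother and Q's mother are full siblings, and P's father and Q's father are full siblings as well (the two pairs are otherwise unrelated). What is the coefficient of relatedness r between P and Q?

With two independent routes of shared ancestry, r is the sum of the two contributions.
P and Q are related in two ways: first cousins through their mothers (r = 1/8) and first cousins through their fathers (r = 1/8) — i.e. double first cousins.
r = 1/8 + 1/8 = 0.25.

0.25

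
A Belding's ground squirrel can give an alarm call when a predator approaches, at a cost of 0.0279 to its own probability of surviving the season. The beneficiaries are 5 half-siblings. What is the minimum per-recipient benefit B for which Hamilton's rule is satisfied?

0.0223

r to a half-sibling = 1/4 (half-sibs share one parent — one path of length 2: r = (1/2)^2 = 1/4).
Hamilton's rule with n recipients of equal r: n·r·B > C, so B > C/(n·r) = 0.0279/(5·0.25) = 0.0223.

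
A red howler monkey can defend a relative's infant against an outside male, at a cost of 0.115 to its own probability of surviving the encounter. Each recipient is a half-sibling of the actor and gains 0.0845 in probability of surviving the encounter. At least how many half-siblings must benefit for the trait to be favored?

r to a half-sibling = 1/4 (half-sibs share one parent — one path of length 2: r = (1/2)^2 = 1/4).
Hamilton's rule: n·r·B > C  ⇒  n > C/(r·B) = 0.115/(0.25·0.0845) = 5.444.
The smallest integer exceeding 5.444 is 6.

6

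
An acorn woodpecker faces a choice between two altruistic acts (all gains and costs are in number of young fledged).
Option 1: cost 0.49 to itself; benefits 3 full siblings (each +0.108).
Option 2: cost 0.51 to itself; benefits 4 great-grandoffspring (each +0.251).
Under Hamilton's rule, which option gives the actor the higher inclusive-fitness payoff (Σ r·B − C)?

Option 1

Option 1: r to a full sibling = 0.5.
Option 1: Σ r·B − C = (3·0.5·0.108) − 0.49 = -0.328.
Option 2: r to a great-grandoffspring = 0.125.
Option 2: Σ r·B − C = (4·0.125·0.251) − 0.51 = -0.3845.
Option 1 has the higher net inclusive-fitness payoff.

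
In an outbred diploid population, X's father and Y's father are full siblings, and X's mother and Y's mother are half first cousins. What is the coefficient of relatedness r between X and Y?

0.140625

Independent pedigree routes through distinct common ancestors add.
X and Y are related in two ways: first cousins through their fathers (r = 1/8) and half second cousins through their mothers (r = 1/64).
r = 1/8 + 1/64 = 9/64 = 0.140625.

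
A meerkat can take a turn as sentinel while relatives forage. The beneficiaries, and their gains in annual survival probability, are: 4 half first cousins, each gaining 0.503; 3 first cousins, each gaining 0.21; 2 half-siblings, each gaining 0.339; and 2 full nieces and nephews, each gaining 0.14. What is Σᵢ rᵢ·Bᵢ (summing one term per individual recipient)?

r to a half first cousin = 1/16 (half first cousins share one grandparent — one path of length 4: r = (1/2)^4 = 1/16).
r to a first cousin = 0.125 (first cousins share one grandparent pair — two paths of length 4: r = 2·(1/2)^4 = 1/8).
r to a half-sibling = 1/4 (half-sibs share one parent — one path of length 2: r = (1/2)^2 = 1/4).
r to a full niece or nephew = 0.25 (full aunt/uncle↔niece/nephew: two paths of length 3 through the shared grandparent pair: r = 2·(1/2)^3 = 1/4).
Summing one r·B term per recipient: 4·0.0625·0.503 + 3·0.125·0.21 + 2·0.25·0.339 + 2·0.25·0.14 = 0.444.

0.444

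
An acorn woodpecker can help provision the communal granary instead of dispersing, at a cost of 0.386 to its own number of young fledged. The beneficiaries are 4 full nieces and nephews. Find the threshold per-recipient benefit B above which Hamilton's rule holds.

0.386

r to a full niece or nephew = 1/4 (full aunt/uncle↔niece/nephew: two paths of length 3 through the shared grandparent pair: r = 2·(1/2)^3 = 1/4).
Hamilton's rule with n recipients of equal r: n·r·B > C, so B > C/(n·r) = 0.386/(4·0.25) = 0.386.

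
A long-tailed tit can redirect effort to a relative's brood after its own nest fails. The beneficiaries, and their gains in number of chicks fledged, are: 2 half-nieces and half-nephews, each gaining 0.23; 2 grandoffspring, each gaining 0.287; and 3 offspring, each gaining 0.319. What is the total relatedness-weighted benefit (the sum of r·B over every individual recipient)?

0.6795

r to a half-niece or half-nephew = 0.125 (half-aunt/uncle↔niece/nephew: one path of length 3: r = (1/2)^3 = 1/8).
r to a grandoffspring = 0.25 (two parent–offspring links: r = (1/2)^2 = 1/4).
r to an offspring = 0.5 (one parent–offspring link: r = (1/2)^1 = 1/2).
Summing one r·B term per recipient: 2·0.125·0.23 + 2·0.25·0.287 + 3·0.5·0.319 = 0.6795.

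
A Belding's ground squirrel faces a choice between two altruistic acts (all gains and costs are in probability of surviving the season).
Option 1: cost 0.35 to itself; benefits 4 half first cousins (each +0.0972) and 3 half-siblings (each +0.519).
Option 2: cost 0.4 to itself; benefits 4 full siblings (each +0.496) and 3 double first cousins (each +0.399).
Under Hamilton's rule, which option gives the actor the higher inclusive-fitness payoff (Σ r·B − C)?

Option 1: r to a half first cousin = 0.0625.
Option 1: r to a half-sibling = 0.25.
Option 1: Σ r·B − C = (4·0.0625·0.0972 + 3·0.25·0.519) − 0.35 = 0.06355.
Option 2: r to a full sibling = 0.5.
Option 2: r to a double first cousin = 0.25.
Option 2: Σ r·B − C = (4·0.5·0.496 + 3·0.25·0.399) − 0.4 = 0.89125.
Option 2 has the higher net inclusive-fitness payoff.

Option 2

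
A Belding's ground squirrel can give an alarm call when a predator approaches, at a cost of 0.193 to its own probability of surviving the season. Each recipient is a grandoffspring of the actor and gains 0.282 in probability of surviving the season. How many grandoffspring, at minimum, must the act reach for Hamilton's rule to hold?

3

r to a grandoffspring = 1/4 (two parent–offspring links: r = (1/2)^2 = 1/4).
Hamilton's rule: n·r·B > C  ⇒  n > C/(r·B) = 0.193/(0.25·0.282) = 2.738.
The smallest integer exceeding 2.738 is 3.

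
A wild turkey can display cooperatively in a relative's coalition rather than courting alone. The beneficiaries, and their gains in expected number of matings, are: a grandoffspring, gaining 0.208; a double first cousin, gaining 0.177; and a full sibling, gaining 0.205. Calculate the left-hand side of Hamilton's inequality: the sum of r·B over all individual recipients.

0.19875

r to a grandoffspring = 1/4 (two parent–offspring links: r = (1/2)^2 = 1/4).
r to a double first cousin = 1/4 (double first cousins share both grandparent pairs — four paths of length 4: r = 4·(1/2)^4 = 1/4).
r to a full sibling = 0.5 (full sibs share both parents — two paths of length 2: r = 2·(1/2)^2 = 1/2).
Summing one r·B term per recipient: 1·0.25·0.208 + 1·0.25·0.177 + 1·0.5·0.205 = 0.19875.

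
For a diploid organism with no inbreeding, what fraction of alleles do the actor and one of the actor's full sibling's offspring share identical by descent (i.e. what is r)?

Each parent–offspring link contributes a factor of 1/2, and independent paths through distinct common ancestors add.
Full aunt/uncle↔niece/nephew: two paths of length 3 through the shared grandparent pair: r = 2·(1/2)^3 = 1/4.

0.25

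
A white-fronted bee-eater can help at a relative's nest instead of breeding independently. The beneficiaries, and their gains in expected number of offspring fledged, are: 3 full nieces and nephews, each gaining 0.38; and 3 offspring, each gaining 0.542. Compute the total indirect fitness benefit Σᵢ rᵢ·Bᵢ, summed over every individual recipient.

r to a full niece or nephew = 1/4 (full aunt/uncle↔niece/nephew: two paths of length 3 through the shared grandparent pair: r = 2·(1/2)^3 = 1/4).
r to an offspring = 0.5 (one parent–offspring link: r = (1/2)^1 = 1/2).
Summing one r·B term per recipient: 3·0.25·0.38 + 3·0.5·0.542 = 1.098.

1.098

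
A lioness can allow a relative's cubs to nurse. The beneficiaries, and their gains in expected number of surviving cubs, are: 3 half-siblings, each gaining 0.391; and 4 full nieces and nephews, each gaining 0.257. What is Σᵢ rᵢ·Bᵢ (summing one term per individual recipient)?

0.55025

r to a half-sibling = 0.25 (half-sibs share one parent — one path of length 2: r = (1/2)^2 = 1/4).
r to a full niece or nephew = 0.25 (full aunt/uncle↔niece/nephew: two paths of length 3 through the shared grandparent pair: r = 2·(1/2)^3 = 1/4).
Summing one r·B term per recipient: 3·0.25·0.391 + 4·0.25·0.257 = 0.55025.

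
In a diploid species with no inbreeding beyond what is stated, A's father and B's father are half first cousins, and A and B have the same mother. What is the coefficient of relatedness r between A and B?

0.265625

Independent pedigree routes through distinct common ancestors add.
A and B are related in two ways: half second cousins through their fathers (r = 1/64) and half-sibs through their shared mother (r = 1/4).
r = 1/64 + 1/4 = 17/64 = 0.265625.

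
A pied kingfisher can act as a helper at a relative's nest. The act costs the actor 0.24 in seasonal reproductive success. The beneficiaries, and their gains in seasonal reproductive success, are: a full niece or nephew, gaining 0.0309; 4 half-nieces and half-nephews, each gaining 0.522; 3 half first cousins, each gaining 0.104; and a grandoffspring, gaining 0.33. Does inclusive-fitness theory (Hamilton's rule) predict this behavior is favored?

Yes

Hamilton's rule: the trait is favored when the sum of r·B over every recipient exceeds the actor's cost C.
r to a full niece or nephew = 1/4 (full aunt/uncle↔niece/nephew: two paths of length 3 through the shared grandparent pair: r = 2·(1/2)^3 = 1/4).
r to a half-niece or half-nephew = 0.125 (half-aunt/uncle↔niece/nephew: one path of length 3: r = (1/2)^3 = 1/8).
r to a half first cousin = 1/16 (half first cousins share one grandparent — one path of length 4: r = (1/2)^4 = 1/16).
r to a grandoffspring = 1/4 (two parent–offspring links: r = (1/2)^2 = 1/4).
Summing one r·B term per recipient: 1·0.25·0.0309 + 4·0.125·0.522 + 3·0.0625·0.104 + 1·0.25·0.33 = 0.370725.
0.370725 > 0.24: the indirect benefit exceeds the cost.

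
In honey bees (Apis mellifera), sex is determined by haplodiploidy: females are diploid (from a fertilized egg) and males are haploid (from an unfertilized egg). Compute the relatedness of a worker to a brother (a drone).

Her haploid brother carries none of their father's genes and a random half of their mother's genome; that half matches the maternal half of her own genome with probability 1/2: r = 1/2 · 1/2 = 1/4.

0.25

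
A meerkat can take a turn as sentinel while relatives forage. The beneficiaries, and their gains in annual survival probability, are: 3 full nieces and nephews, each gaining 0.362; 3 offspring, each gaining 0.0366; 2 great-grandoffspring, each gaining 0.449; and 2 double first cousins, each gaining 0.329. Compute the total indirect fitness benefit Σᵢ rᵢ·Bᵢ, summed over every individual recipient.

r to a full niece or nephew = 0.25 (full aunt/uncle↔niece/nephew: two paths of length 3 through the shared grandparent pair: r = 2·(1/2)^3 = 1/4).
r to an offspring = 1/2 (one parent–offspring link: r = (1/2)^1 = 1/2).
r to a great-grandoffspring = 1/8 (three parent–offspring links: r = (1/2)^3 = 1/8).
r to a double first cousin = 1/4 (double first cousins share both grandparent pairs — four paths of length 4: r = 4·(1/2)^4 = 1/4).
Summing one r·B term per recipient: 3·0.25·0.362 + 3·0.5·0.0366 + 2·0.125·0.449 + 2·0.25·0.329 = 0.60315.

0.60315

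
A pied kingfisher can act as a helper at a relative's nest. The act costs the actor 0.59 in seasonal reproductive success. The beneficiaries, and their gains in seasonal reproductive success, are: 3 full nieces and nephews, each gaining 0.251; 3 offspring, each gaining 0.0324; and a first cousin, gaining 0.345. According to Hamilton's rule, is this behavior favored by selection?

No

Hamilton's rule: the trait is favored when the sum of r·B over every recipient exceeds the actor's cost C.
r to a full niece or nephew = 0.25 (full aunt/uncle↔niece/nephew: two paths of length 3 through the shared grandparent pair: r = 2·(1/2)^3 = 1/4).
r to an offspring = 0.5 (one parent–offspring link: r = (1/2)^1 = 1/2).
r to a first cousin = 0.125 (first cousins share one grandparent pair — two paths of length 4: r = 2·(1/2)^4 = 1/8).
Summing one r·B term per recipient: 3·0.25·0.251 + 3·0.5·0.0324 + 1·0.125·0.345 = 0.279975.
0.279975 < 0.59: the indirect benefit is less than the cost.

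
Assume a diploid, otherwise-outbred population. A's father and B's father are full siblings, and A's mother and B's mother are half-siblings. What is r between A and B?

0.1875

Wright's path rule: contributions from independent ancestry routes add.
A and B are related in two ways: first cousins through their fathers (r = 1/8) and half first cousins through their mothers (r = 1/16).
r = 1/8 + 1/16 = 0.1875.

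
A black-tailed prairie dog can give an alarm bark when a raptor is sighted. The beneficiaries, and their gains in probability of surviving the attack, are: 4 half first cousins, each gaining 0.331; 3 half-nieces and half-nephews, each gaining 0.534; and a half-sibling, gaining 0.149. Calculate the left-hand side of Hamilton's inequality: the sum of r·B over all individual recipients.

0.32025

r to a half first cousin = 1/16 (half first cousins share one grandparent — one path of length 4: r = (1/2)^4 = 1/16).
r to a half-niece or half-nephew = 1/8 (half-aunt/uncle↔niece/nephew: one path of length 3: r = (1/2)^3 = 1/8).
r to a half-sibling = 1/4 (half-sibs share one parent — one path of length 2: r = (1/2)^2 = 1/4).
Summing one r·B term per recipient: 4·0.0625·0.331 + 3·0.125·0.534 + 1·0.25·0.149 = 0.32025.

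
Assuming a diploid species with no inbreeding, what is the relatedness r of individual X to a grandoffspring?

Each parent–offspring link contributes a factor of 1/2, and independent paths through distinct common ancestors add.
Two parent–offspring links: r = (1/2)^2 = 1/4.

0.25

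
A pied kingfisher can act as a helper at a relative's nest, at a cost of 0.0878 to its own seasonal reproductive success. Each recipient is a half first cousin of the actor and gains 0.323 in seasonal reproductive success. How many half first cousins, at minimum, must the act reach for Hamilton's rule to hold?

5

r to a half first cousin = 0.0625 (half first cousins share one grandparent — one path of length 4: r = (1/2)^4 = 1/16).
Hamilton's rule: n·r·B > C  ⇒  n > C/(r·B) = 0.0878/(0.0625·0.323) = 4.349.
The smallest integer exceeding 4.349 is 5.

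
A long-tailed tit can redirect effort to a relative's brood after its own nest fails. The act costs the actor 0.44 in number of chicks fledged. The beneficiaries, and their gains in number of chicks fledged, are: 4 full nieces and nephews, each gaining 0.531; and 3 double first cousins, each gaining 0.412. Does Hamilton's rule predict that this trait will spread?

Hamilton's rule: the trait is favored when the sum of r·B over every recipient exceeds the actor's cost C.
r to a full niece or nephew = 1/4 (full aunt/uncle↔niece/nephew: two paths of length 3 through the shared grandparent pair: r = 2·(1/2)^3 = 1/4).
r to a double first cousin = 0.25 (double first cousins share both grandparent pairs — four paths of length 4: r = 4·(1/2)^4 = 1/4).
Summing one r·B term per recipient: 4·0.25·0.531 + 3·0.25·0.412 = 0.84.
0.84 > 0.44: the indirect benefit exceeds the cost.

Yes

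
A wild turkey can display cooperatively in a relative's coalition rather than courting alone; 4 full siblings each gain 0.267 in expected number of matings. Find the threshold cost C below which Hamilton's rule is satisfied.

0.534

r to a full sibling = 0.5 (full sibs share both parents — two paths of length 2: r = 2·(1/2)^2 = 1/2).
Hamilton's rule: n·r·B > C, so the trait is favored while C < n·r·B = 4·0.5·0.267 = 0.534.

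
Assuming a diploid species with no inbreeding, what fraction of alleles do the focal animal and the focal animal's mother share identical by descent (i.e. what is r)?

Each parent–offspring link contributes a factor of 1/2, and independent paths through distinct common ancestors add.
One parent–offspring link: r = (1/2)^1 = 1/2.

0.5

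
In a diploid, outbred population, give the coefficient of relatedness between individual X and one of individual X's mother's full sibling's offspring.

Each parent–offspring link contributes a factor of 1/2, and independent paths through distinct common ancestors add.
First cousins share one grandparent pair — two paths of length 4: r = 2·(1/2)^4 = 1/8.

0.125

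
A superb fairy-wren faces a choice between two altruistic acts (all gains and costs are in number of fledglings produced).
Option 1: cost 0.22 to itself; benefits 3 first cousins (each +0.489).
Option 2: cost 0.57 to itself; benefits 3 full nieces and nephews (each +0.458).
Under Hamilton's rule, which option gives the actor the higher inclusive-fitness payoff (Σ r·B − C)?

Option 1: r to a first cousin = 0.125.
Option 1: Σ r·B − C = (3·0.125·0.489) − 0.22 = -0.036625.
Option 2: r to a full niece or nephew = 0.25.
Option 2: Σ r·B − C = (3·0.25·0.458) − 0.57 = -0.2265.
Option 1 has the higher net inclusive-fitness payoff.

Option 1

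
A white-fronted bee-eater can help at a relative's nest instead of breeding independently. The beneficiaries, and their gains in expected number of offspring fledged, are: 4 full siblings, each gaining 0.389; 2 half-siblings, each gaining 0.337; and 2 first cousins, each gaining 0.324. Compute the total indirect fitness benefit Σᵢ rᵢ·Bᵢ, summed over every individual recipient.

r to a full sibling = 1/2 (full sibs share both parents — two paths of length 2: r = 2·(1/2)^2 = 1/2).
r to a half-sibling = 1/4 (half-sibs share one parent — one path of length 2: r = (1/2)^2 = 1/4).
r to a first cousin = 1/8 (first cousins share one grandparent pair — two paths of length 4: r = 2·(1/2)^4 = 1/8).
Summing one r·B term per recipient: 4·0.5·0.389 + 2·0.25·0.337 + 2·0.125·0.324 = 1.0275.

1.0275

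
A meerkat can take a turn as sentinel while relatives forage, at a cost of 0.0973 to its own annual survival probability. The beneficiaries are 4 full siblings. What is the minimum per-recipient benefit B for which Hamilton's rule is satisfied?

r to a full sibling = 0.5 (full sibs share both parents — two paths of length 2: r = 2·(1/2)^2 = 1/2).
Hamilton's rule with n recipients of equal r: n·r·B > C, so B > C/(n·r) = 0.0973/(4·0.5) = 0.0486.

0.0486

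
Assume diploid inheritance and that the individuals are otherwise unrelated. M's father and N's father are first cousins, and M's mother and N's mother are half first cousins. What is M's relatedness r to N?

Independent pedigree routes through distinct common ancestors add.
M and N are related in two ways: second cousins through their fathers (r = 1/32) and half second cousins through their mothers (r = 1/64).
r = 1/32 + 1/64 = 0.046875.

0.046875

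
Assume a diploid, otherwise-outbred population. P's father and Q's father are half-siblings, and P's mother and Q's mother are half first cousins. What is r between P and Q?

0.078125

Independent pedigree routes through distinct common ancestors add.
P and Q are related in two ways: half first cousins through their fathers (r = 1/16) and half second cousins through their mothers (r = 1/64).
r = 1/16 + 1/64 = 0.078125.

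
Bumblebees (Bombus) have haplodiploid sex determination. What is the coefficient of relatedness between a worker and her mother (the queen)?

One meiotic link between diploid queen and diploid daughter: r = 1/2.

0.5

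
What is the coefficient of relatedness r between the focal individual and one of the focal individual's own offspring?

0.5

Each parent–offspring link contributes a factor of 1/2, and independent paths through distinct common ancestors add.
One parent–offspring link: r = (1/2)^1 = 1/2.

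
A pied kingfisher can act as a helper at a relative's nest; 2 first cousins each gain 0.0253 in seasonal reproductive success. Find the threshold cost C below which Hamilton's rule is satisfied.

0.006325

r to a first cousin = 0.125 (first cousins share one grandparent pair — two paths of length 4: r = 2·(1/2)^4 = 1/8).
Hamilton's rule: n·r·B > C, so the trait is favored while C < n·r·B = 2·0.125·0.0253 = 0.006325.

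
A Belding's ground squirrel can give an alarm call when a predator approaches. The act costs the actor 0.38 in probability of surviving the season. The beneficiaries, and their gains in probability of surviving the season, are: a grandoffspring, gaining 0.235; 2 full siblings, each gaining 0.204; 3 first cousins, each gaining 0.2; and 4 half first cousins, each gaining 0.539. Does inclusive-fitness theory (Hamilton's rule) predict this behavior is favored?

Yes

Hamilton's rule: the trait is favored when the sum of r·B over every recipient exceeds the actor's cost C.
r to a grandoffspring = 0.25 (two parent–offspring links: r = (1/2)^2 = 1/4).
r to a full sibling = 0.5 (full sibs share both parents — two paths of length 2: r = 2·(1/2)^2 = 1/2).
r to a first cousin = 0.125 (first cousins share one grandparent pair — two paths of length 4: r = 2·(1/2)^4 = 1/8).
r to a half first cousin = 1/16 (half first cousins share one grandparent — one path of length 4: r = (1/2)^4 = 1/16).
Summing one r·B term per recipient: 1·0.25·0.235 + 2·0.5·0.204 + 3·0.125·0.2 + 4·0.0625·0.539 = 0.4725.
0.4725 > 0.38: the indirect benefit exceeds the cost.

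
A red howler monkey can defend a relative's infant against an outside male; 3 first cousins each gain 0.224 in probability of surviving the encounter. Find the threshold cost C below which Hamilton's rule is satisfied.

0.084

r to a first cousin = 1/8 (first cousins share one grandparent pair — two paths of length 4: r = 2·(1/2)^4 = 1/8).
Hamilton's rule: n·r·B > C, so the trait is favored while C < n·r·B = 3·0.125·0.224 = 0.084.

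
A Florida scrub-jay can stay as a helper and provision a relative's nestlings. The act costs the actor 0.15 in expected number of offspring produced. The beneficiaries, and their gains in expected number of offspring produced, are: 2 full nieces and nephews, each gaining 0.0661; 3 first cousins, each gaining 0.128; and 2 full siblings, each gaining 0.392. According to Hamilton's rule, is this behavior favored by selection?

Yes

Hamilton's rule: the trait is favored when the sum of r·B over every recipient exceeds the actor's cost C.
r to a full niece or nephew = 1/4 (full aunt/uncle↔niece/nephew: two paths of length 3 through the shared grandparent pair: r = 2·(1/2)^3 = 1/4).
r to a first cousin = 1/8 (first cousins share one grandparent pair — two paths of length 4: r = 2·(1/2)^4 = 1/8).
r to a full sibling = 1/2 (full sibs share both parents — two paths of length 2: r = 2·(1/2)^2 = 1/2).
Summing one r·B term per recipient: 2·0.25·0.0661 + 3·0.125·0.128 + 2·0.5·0.392 = 0.47305.
0.47305 > 0.15: the indirect benefit exceeds the cost.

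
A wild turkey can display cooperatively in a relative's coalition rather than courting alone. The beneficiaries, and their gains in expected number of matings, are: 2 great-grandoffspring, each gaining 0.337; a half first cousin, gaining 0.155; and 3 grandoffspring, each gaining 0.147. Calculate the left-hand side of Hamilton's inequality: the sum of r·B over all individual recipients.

0.2041875

r to a great-grandoffspring = 0.125 (three parent–offspring links: r = (1/2)^3 = 1/8).
r to a half first cousin = 1/16 (half first cousins share one grandparent — one path of length 4: r = (1/2)^4 = 1/16).
r to a grandoffspring = 1/4 (two parent–offspring links: r = (1/2)^2 = 1/4).
Summing one r·B term per recipient: 2·0.125·0.337 + 1·0.0625·0.155 + 3·0.25·0.147 = 0.2041875.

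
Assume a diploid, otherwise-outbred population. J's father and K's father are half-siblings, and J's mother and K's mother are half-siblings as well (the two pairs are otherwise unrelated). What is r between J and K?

0.125

Independent pedigree routes through distinct common ancestors add.
J and K are related in two ways: half first cousins through their fathers (r = 1/16) and half first cousins through their mothers (r = 1/16).
r = 1/16 + 1/16 = 1/8 = 0.125.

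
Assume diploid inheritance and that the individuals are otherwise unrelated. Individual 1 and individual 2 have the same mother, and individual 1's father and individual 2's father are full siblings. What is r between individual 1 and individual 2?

Independent pedigree routes through distinct common ancestors add.
Individual 1 and individual 2 are related in two ways: half-sibs through their shared mother (r = 1/4) and first cousins through their fathers (r = 1/8).
r = 1/4 + 1/8 = 0.375.

0.375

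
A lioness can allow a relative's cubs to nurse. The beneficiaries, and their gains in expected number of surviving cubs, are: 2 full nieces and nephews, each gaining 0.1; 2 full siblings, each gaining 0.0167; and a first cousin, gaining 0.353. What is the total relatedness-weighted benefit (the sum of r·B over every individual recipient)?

0.110825

r to a full niece or nephew = 1/4 (full aunt/uncle↔niece/nephew: two paths of length 3 through the shared grandparent pair: r = 2·(1/2)^3 = 1/4).
r to a full sibling = 1/2 (full sibs share both parents — two paths of length 2: r = 2·(1/2)^2 = 1/2).
r to a first cousin = 0.125 (first cousins share one grandparent pair — two paths of length 4: r = 2·(1/2)^4 = 1/8).
Summing one r·B term per recipient: 2·0.25·0.1 + 2·0.5·0.0167 + 1·0.125·0.353 = 0.110825.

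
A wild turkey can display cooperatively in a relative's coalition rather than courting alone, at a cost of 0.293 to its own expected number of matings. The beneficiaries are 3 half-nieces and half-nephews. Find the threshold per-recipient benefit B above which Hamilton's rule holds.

0.7813

r to a half-niece or half-nephew = 1/8 (half-aunt/uncle↔niece/nephew: one path of length 3: r = (1/2)^3 = 1/8).
Hamilton's rule with n recipients of equal r: n·r·B > C, so B > C/(n·r) = 0.293/(3·0.125) = 0.7813.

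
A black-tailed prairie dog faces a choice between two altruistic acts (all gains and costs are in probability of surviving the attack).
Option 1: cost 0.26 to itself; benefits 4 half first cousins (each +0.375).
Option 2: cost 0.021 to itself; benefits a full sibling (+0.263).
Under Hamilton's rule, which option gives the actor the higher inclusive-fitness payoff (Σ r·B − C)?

Option 2

Option 1: r to a half first cousin = 0.0625.
Option 1: Σ r·B − C = (4·0.0625·0.375) − 0.26 = -0.16625.
Option 2: r to a full sibling = 0.5.
Option 2: Σ r·B − C = (1·0.5·0.263) − 0.021 = 0.1105.
Option 2 has the higher net inclusive-fitness payoff.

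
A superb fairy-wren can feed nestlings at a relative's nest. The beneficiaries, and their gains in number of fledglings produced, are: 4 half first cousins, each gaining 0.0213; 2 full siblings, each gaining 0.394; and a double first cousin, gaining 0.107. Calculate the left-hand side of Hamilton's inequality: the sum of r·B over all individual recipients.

r to a half first cousin = 1/16 (half first cousins share one grandparent — one path of length 4: r = (1/2)^4 = 1/16).
r to a full sibling = 1/2 (full sibs share both parents — two paths of length 2: r = 2·(1/2)^2 = 1/2).
r to a double first cousin = 1/4 (double first cousins share both grandparent pairs — four paths of length 4: r = 4·(1/2)^4 = 1/4).
Summing one r·B term per recipient: 4·0.0625·0.0213 + 2·0.5·0.394 + 1·0.25·0.107 = 0.426075.

0.426075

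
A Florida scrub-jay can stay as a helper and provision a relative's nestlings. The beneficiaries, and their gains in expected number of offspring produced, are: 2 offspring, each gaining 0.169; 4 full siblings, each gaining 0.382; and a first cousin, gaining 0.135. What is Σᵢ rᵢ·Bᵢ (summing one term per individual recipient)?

r to an offspring = 0.5 (one parent–offspring link: r = (1/2)^1 = 1/2).
r to a full sibling = 1/2 (full sibs share both parents — two paths of length 2: r = 2·(1/2)^2 = 1/2).
r to a first cousin = 0.125 (first cousins share one grandparent pair — two paths of length 4: r = 2·(1/2)^4 = 1/8).
Summing one r·B term per recipient: 2·0.5·0.169 + 4·0.5·0.382 + 1·0.125·0.135 = 0.949875.

0.949875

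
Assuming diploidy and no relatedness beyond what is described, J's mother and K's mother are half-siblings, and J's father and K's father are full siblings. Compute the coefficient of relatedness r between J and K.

With two independent routes of shared ancestry, r is the sum of the two contributions.
J and K are related in two ways: half first cousins through their mothers (r = 1/16) and first cousins through their fathers (r = 1/8).
r = 1/16 + 1/8 = 0.1875.

0.1875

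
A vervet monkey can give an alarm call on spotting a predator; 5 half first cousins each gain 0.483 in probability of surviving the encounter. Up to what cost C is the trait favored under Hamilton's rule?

r to a half first cousin = 1/16 (half first cousins share one grandparent — one path of length 4: r = (1/2)^4 = 1/16).
Hamilton's rule: n·r·B > C, so the trait is favored while C < n·r·B = 5·0.0625·0.483 = 0.1509375.

0.1509375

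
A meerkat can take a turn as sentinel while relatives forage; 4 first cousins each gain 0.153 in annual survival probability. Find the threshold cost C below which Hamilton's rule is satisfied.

0.0765

r to a first cousin = 1/8 (first cousins share one grandparent pair — two paths of length 4: r = 2·(1/2)^4 = 1/8).
Hamilton's rule: n·r·B > C, so the trait is favored while C < n·r·B = 4·0.125·0.153 = 0.0765.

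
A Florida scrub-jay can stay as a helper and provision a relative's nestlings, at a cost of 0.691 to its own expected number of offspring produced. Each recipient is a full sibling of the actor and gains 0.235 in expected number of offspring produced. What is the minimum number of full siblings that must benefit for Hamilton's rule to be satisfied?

6

r to a full sibling = 0.5 (full sibs share both parents — two paths of length 2: r = 2·(1/2)^2 = 1/2).
Hamilton's rule: n·r·B > C  ⇒  n > C/(r·B) = 0.691/(0.5·0.235) = 5.881.
The smallest integer exceeding 5.881 is 6.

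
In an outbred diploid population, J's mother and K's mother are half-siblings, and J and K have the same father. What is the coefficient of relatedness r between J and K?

0.3125

With two independent routes of shared ancestry, r is the sum of the two contributions.
J and K are related in two ways: half first cousins through their mothers (r = 1/16) and half-sibs through their shared father (r = 1/4).
r = 1/16 + 1/4 = 0.3125.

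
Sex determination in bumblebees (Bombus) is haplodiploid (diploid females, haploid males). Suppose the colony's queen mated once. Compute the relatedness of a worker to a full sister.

0.75

Haplodiploid full sisters inherit their father's entire haploid genome identically (contributing 1/2) and on average half of their mother's contribution (1/2 · 1/2 = 1/4); r = 1/2 + 1/4 = 3/4.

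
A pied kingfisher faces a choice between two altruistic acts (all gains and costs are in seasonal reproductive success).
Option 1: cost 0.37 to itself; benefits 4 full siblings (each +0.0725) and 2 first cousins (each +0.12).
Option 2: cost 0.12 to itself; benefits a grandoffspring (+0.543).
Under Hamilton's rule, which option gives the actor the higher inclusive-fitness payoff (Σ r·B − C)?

Option 2

Option 1: r to a full sibling = 0.5.
Option 1: r to a first cousin = 0.125.
Option 1: Σ r·B − C = (4·0.5·0.0725 + 2·0.125·0.12) − 0.37 = -0.195.
Option 2: r to a grandoffspring = 0.25.
Option 2: Σ r·B − C = (1·0.25·0.543) − 0.12 = 0.01575.
Option 2 has the higher net inclusive-fitness payoff.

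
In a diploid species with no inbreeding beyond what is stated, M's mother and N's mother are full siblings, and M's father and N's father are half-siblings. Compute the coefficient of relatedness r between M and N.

Independent pedigree routes through distinct common ancestors add.
M and N are related in two ways: first cousins through their mothers (r = 1/8) and half first cousins through their fathers (r = 1/16).
r = 1/8 + 1/16 = 0.1875.

0.1875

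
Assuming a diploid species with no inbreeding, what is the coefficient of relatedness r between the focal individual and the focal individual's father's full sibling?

Each parent–offspring link contributes a factor of 1/2, and independent paths through distinct common ancestors add.
Full aunt/uncle↔niece/nephew: two paths of length 3 through the shared grandparent pair: r = 2·(1/2)^3 = 1/4.

0.25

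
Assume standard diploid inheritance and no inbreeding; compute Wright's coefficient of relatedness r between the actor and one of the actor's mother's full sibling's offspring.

Each parent–offspring link contributes a factor of 1/2, and independent paths through distinct common ancestors add.
First cousins share one grandparent pair — two paths of length 4: r = 2·(1/2)^4 = 1/8.

0.125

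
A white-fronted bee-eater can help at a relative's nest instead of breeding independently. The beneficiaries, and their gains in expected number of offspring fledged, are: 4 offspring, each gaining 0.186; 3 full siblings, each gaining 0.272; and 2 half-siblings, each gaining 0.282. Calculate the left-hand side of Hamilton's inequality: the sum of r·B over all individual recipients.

0.921

r to an offspring = 0.5 (one parent–offspring link: r = (1/2)^1 = 1/2).
r to a full sibling = 1/2 (full sibs share both parents — two paths of length 2: r = 2·(1/2)^2 = 1/2).
r to a half-sibling = 1/4 (half-sibs share one parent — one path of length 2: r = (1/2)^2 = 1/4).
Summing one r·B term per recipient: 4·0.5·0.186 + 3·0.5·0.272 + 2·0.25·0.282 = 0.921.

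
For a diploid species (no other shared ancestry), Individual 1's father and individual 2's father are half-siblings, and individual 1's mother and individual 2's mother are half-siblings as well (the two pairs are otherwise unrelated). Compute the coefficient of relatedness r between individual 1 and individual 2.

0.125

Independent pedigree routes through distinct common ancestors add.
Individual 1 and individual 2 are related in two ways: half first cousins through their fathers (r = 1/16) and half first cousins through their mothers (r = 1/16).
r = 1/16 + 1/16 = 0.125.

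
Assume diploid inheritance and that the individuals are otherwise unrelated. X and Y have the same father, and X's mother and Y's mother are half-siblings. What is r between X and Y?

0.3125

With two independent routes of shared ancestry, r is the sum of the two contributions.
X and Y are related in two ways: half-sibs through their shared father (r = 1/4) and half first cousins through their mothers (r = 1/16).
r = 1/4 + 1/16 = 0.3125.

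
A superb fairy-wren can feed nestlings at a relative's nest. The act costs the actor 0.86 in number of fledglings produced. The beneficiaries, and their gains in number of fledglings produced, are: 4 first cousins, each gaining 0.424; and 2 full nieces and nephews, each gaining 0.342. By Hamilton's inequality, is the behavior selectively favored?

Hamilton's rule: the trait is favored when the sum of r·B over every recipient exceeds the actor's cost C.
r to a first cousin = 1/8 (first cousins share one grandparent pair — two paths of length 4: r = 2·(1/2)^4 = 1/8).
r to a full niece or nephew = 1/4 (full aunt/uncle↔niece/nephew: two paths of length 3 through the shared grandparent pair: r = 2·(1/2)^3 = 1/4).
Summing one r·B term per recipient: 4·0.125·0.424 + 2·0.25·0.342 = 0.383.
0.383 < 0.86: the indirect benefit is less than the cost.

No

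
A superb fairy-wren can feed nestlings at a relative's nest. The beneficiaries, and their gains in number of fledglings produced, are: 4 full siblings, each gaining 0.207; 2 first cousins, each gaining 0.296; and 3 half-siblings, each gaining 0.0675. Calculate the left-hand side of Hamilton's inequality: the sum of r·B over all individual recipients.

r to a full sibling = 0.5 (full sibs share both parents — two paths of length 2: r = 2·(1/2)^2 = 1/2).
r to a first cousin = 1/8 (first cousins share one grandparent pair — two paths of length 4: r = 2·(1/2)^4 = 1/8).
r to a half-sibling = 0.25 (half-sibs share one parent — one path of length 2: r = (1/2)^2 = 1/4).
Summing one r·B term per recipient: 4·0.5·0.207 + 2·0.125·0.296 + 3·0.25·0.0675 = 0.538625.

0.538625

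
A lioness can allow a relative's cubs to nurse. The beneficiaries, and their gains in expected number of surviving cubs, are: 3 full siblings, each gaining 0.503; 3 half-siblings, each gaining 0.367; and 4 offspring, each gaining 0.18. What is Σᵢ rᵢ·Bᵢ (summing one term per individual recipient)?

r to a full sibling = 1/2 (full sibs share both parents — two paths of length 2: r = 2·(1/2)^2 = 1/2).
r to a half-sibling = 1/4 (half-sibs share one parent — one path of length 2: r = (1/2)^2 = 1/4).
r to an offspring = 1/2 (one parent–offspring link: r = (1/2)^1 = 1/2).
Summing one r·B term per recipient: 3·0.5·0.503 + 3·0.25·0.367 + 4·0.5·0.18 = 1.38975.

1.38975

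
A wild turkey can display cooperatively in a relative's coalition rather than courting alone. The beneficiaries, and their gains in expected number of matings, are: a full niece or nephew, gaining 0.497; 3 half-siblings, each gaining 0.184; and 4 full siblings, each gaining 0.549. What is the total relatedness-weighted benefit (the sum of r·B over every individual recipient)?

1.36025

r to a full niece or nephew = 1/4 (full aunt/uncle↔niece/nephew: two paths of length 3 through the shared grandparent pair: r = 2·(1/2)^3 = 1/4).
r to a half-sibling = 0.25 (half-sibs share one parent — one path of length 2: r = (1/2)^2 = 1/4).
r to a full sibling = 0.5 (full sibs share both parents — two paths of length 2: r = 2·(1/2)^2 = 1/2).
Summing one r·B term per recipient: 1·0.25·0.497 + 3·0.25·0.184 + 4·0.5·0.549 = 1.36025.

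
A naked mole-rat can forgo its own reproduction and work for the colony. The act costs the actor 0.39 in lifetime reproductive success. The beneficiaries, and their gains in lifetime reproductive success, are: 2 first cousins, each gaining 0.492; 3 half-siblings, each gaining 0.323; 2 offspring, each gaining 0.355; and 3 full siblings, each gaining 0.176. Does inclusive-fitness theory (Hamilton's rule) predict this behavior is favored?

Hamilton's rule: the trait is favored when the sum of r·B over every recipient exceeds the actor's cost C.
r to a first cousin = 0.125 (first cousins share one grandparent pair — two paths of length 4: r = 2·(1/2)^4 = 1/8).
r to a half-sibling = 1/4 (half-sibs share one parent — one path of length 2: r = (1/2)^2 = 1/4).
r to an offspring = 1/2 (one parent–offspring link: r = (1/2)^1 = 1/2).
r to a full sibling = 0.5 (full sibs share both parents — two paths of length 2: r = 2·(1/2)^2 = 1/2).
Summing one r·B term per recipient: 2·0.125·0.492 + 3·0.25·0.323 + 2·0.5·0.355 + 3·0.5·0.176 = 0.98425.
0.98425 > 0.39: the indirect benefit exceeds the cost.

Yes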